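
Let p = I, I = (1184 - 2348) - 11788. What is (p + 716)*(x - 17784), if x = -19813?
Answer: 460036892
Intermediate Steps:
I = -12952 (I = -1164 - 11788 = -12952)
p = -12952
(p + 716)*(x - 17784) = (-12952 + 716)*(-19813 - 17784) = -12236*(-37597) = 460036892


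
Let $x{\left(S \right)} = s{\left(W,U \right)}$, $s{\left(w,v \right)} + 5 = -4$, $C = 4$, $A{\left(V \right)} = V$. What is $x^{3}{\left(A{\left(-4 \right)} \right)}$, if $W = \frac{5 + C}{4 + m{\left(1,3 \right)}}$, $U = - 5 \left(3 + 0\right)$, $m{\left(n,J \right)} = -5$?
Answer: $-729$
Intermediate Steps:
$U = -15$ ($U = \left(-5\right) 3 = -15$)
$W = -9$ ($W = \frac{5 + 4}{4 - 5} = \frac{9}{-1} = 9 \left(-1\right) = -9$)
$s{\left(w,v \right)} = -9$ ($s{\left(w,v \right)} = -5 - 4 = -9$)
$x{\left(S \right)} = -9$
$x^{3}{\left(A{\left(-4 \right)} \right)} = \left(-9\right)^{3} = -729$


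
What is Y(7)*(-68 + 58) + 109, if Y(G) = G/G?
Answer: 99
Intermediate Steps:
Y(G) = 1
Y(7)*(-68 + 58) + 109 = 1*(-68 + 58) + 109 = 1*(-10) + 109 = -10 + 109 = 99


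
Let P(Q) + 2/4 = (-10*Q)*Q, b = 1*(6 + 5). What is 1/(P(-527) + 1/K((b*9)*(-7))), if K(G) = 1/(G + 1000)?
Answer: -2/5553967 ≈ -3.6010e-7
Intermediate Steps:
b = 11 (b = 1*11 = 11)
P(Q) = -½ - 10*Q² (P(Q) = -½ + (-10*Q)*Q = -½ - 10*Q²)
K(G) = 1/(1000 + G)
1/(P(-527) + 1/K((b*9)*(-7))) = 1/((-½ - 10*(-527)²) + 1/(1/(1000 + (11*9)*(-7)))) = 1/((-½ - 10*277729) + 1/(1/(1000 + 99*(-7)))) = 1/((-½ - 2777290) + 1/(1/(1000 - 693))) = 1/(-5554581/2 + 1/(1/307)) = 1/(-5554581/2 + 307) = 1/(-5553967/2) = -2/5553967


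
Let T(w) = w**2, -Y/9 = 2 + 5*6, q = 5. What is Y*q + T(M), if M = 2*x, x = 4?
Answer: -1376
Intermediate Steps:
M = 8 (M = 2*4 = 8)
Y = -288 (Y = -9*(2 + 5*6) = -9*(2 + 30) = -9*32 = -288)
Y*q + T(M) = -288*5 + 8**2 = -1440 + 64 = -1376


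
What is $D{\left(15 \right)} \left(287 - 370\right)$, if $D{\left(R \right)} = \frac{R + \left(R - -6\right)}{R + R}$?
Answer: $- \frac{498}{5} \approx -99.6$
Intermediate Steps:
$D{\left(R \right)} = \frac{6 + 2 R}{2 R}$ ($D{\left(R \right)} = \frac{R + \left(R + 6\right)}{2 R} = \left(R + \left(6 + R\right)\right) \frac{1}{2 R} = \left(6 + 2 R\right) \frac{1}{2 R} = \frac{6 + 2 R}{2 R}$)
$D{\left(15 \right)} \left(287 - 370\right) = \frac{3 + 15}{15} \left(287 - 370\right) = \frac{1}{15} \cdot 18 \left(-83\right) = \frac{6}{5} \left(-83\right) = - \frac{498}{5}$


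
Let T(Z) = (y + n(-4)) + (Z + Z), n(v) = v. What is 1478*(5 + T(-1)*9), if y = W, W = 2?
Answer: -45818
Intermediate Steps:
y = 2
T(Z) = -2 + 2*Z (T(Z) = (2 - 4) + (Z + Z) = -2 + 2*Z)
1478*(5 + T(-1)*9) = 1478*(5 + (-2 + 2*(-1))*9) = 1478*(5 + (-2 - 2)*9) = 1478*(5 - 4*9) = 1478*(5 - 36) = 1478*(-31) = -45818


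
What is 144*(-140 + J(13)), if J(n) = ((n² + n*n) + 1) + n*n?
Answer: 52992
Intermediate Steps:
J(n) = 1 + 3*n² (J(n) = ((n² + n²) + 1) + n² = (2*n² + 1) + n² = (1 + 2*n²) + n² = 1 + 3*n²)
144*(-140 + J(13)) = 144*(-140 + (1 + 3*13²)) = 144*(-140 + (1 + 3*169)) = 144*(-140 + (1 + 507)) = 144*(-140 + 508) = 144*368 = 52992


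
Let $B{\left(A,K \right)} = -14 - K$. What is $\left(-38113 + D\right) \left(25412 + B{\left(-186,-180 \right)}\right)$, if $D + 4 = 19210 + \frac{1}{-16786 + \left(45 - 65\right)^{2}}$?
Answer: $- \frac{1320720469089}{2731} \approx -4.836 \cdot 10^{8}$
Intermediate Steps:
$D = \frac{314709515}{16386}$ ($D = -4 + \left(19210 + \frac{1}{-16786 + \left(45 - 65\right)^{2}}\right) = -4 + \left(19210 + \frac{1}{-16786 + \left(-20\right)^{2}}\right) = -4 + \left(19210 + \frac{1}{-16786 + 400}\right) = -4 + \left(19210 + \frac{1}{-16386}\right) = -4 + \left(19210 - \frac{1}{16386}\right) = -4 + \frac{314775059}{16386} = \frac{314709515}{16386} \approx 19206.0$)
$\left(-38113 + D\right) \left(25412 + B{\left(-186,-180 \right)}\right) = \left(-38113 + \frac{314709515}{16386}\right) \left(25412 - -166\right) = - \frac{309810103 \left(25412 + \left(-14 + 180\right)\right)}{16386} = - \frac{309810103 \left(25412 + 166\right)}{16386} = \left(- \frac{309810103}{16386}\right) 25578 = - \frac{1320720469089}{2731}$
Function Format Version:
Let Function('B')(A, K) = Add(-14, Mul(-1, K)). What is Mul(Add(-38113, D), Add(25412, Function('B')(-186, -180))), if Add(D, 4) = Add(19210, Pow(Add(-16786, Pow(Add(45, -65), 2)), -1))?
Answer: Rational(-1320720469089, 2731) ≈ -4.8360e+8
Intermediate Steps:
D = Rational(314709515, 16386) (D = Add(-4, Add(19210, Pow(Add(-16786, Pow(Add(45, -65), 2)), -1))) = Add(-4, Add(19210, Pow(Add(-16786, Pow(-20, 2)), -1))) = Add(-4, Add(19210, Pow(Add(-16786, 400), -1))) = Add(-4, Add(19210, Pow(-16386, -1))) = Add(-4, Add(19210, Rational(-1, 16386))) = Add(-4, Rational(314775059, 16386)) = Rational(314709515, 16386) ≈ 19206.)
Mul(Add(-38113, D), Add(25412, Function('B')(-186, -180))) = Mul(Add(-38113, Rational(314709515, 16386)), Add(25412, Add(-14, Mul(-1, -180)))) = Mul(Rational(-309810103, 16386), Add(25412, Add(-14, 180))) = Mul(Rational(-309810103, 16386), Add(25412, 166)) = Mul(Rational(-309810103, 16386), 25578) = Rational(-1320720469089, 2731)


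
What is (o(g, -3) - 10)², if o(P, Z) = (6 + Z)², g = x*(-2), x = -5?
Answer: 1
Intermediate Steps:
g = 10 (g = -5*(-2) = 10)
(o(g, -3) - 10)² = ((6 - 3)² - 10)² = (3² - 10)² = (9 - 10)² = (-1)² = 1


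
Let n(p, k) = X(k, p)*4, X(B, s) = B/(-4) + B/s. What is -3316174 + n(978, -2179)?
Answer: -1620547913/489 ≈ -3.3140e+6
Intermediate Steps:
X(B, s) = -B/4 + B/s (X(B, s) = B*(-¼) + B/s = -B/4 + B/s)
n(p, k) = -k + 4*k/p (n(p, k) = (-k/4 + k/p)*4 = -k + 4*k/p)
-3316174 + n(978, -2179) = -3316174 - 2179*(4 - 1*978)/978 = -3316174 - 2179*1/978*(4 - 978) = -3316174 - 2179*1/978*(-974) = -3316174 + 1061173/489 = -1620547913/489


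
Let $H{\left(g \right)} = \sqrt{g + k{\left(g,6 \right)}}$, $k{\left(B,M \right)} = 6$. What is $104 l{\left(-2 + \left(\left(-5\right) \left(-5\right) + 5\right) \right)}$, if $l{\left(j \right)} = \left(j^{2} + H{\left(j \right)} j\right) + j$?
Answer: $84448 + 2912 \sqrt{34} \approx 1.0143 \cdot 10^{5}$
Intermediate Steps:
$H{\left(g \right)} = \sqrt{6 + g}$ ($H{\left(g \right)} = \sqrt{g + 6} = \sqrt{6 + g}$)
$l{\left(j \right)} = j + j^{2} + j \sqrt{6 + j}$ ($l{\left(j \right)} = \left(j^{2} + \sqrt{6 + j} j\right) + j = \left(j^{2} + j \sqrt{6 + j}\right) + j = j + j^{2} + j \sqrt{6 + j}$)
$104 l{\left(-2 + \left(\left(-5\right) \left(-5\right) + 5\right) \right)} = 104 \left(-2 + \left(\left(-5\right) \left(-5\right) + 5\right)\right) \left(1 + \left(-2 + \left(\left(-5\right) \left(-5\right) + 5\right)\right) + \sqrt{6 + \left(-2 + \left(\left(-5\right) \left(-5\right) + 5\right)\right)}\right) = 104 \left(-2 + \left(25 + 5\right)\right) \left(1 + \left(-2 + \left(25 + 5\right)\right) + \sqrt{6 + \left(-2 + \left(25 + 5\right)\right)}\right) = 104 \left(-2 + 30\right) \left(1 + \left(-2 + 30\right) + \sqrt{6 + \left(-2 + 30\right)}\right) = 104 \cdot 28 \left(1 + 28 + \sqrt{6 + 28}\right) = 104 \cdot 28 \left(1 + 28 + \sqrt{34}\right) = 104 \cdot 28 \left(29 + \sqrt{34}\right) = 104 \left(812 + 28 \sqrt{34}\right) = 84448 + 2912 \sqrt{34}$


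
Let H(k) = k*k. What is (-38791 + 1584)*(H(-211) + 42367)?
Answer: -3232841816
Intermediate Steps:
H(k) = k²
(-38791 + 1584)*(H(-211) + 42367) = (-38791 + 1584)*((-211)² + 42367) = -37207*(44521 + 42367) = -37207*86888 = -3232841816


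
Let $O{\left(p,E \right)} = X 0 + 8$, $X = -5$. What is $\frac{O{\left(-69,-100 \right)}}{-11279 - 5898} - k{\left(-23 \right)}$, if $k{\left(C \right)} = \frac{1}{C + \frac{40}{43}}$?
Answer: $\frac{731019}{16300973} \approx 0.044845$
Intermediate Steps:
$O{\left(p,E \right)} = 8$ ($O{\left(p,E \right)} = \left(-5\right) 0 + 8 = 0 + 8 = 8$)
$k{\left(C \right)} = \frac{1}{\frac{40}{43} + C}$ ($k{\left(C \right)} = \frac{1}{C + 40 \cdot \frac{1}{43}} = \frac{1}{C + \frac{40}{43}} = \frac{1}{\frac{40}{43} + C}$)
$\frac{O{\left(-69,-100 \right)}}{-11279 - 5898} - k{\left(-23 \right)} = \frac{8}{-11279 - 5898} - \frac{43}{40 + 43 \left(-23\right)} = \frac{8}{-17177} - \frac{43}{40 - 989} = 8 \left(- \frac{1}{17177}\right) - \frac{43}{-949} = - \frac{8}{17177} - 43 \left(- \frac{1}{949}\right) = - \frac{8}{17177} - - \frac{43}{949} = - \frac{8}{17177} + \frac{43}{949} = \frac{731019}{16300973}$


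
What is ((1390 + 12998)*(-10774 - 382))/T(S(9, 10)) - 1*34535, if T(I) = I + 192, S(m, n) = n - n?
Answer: -3482151/4 ≈ -8.7054e+5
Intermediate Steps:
S(m, n) = 0
T(I) = 192 + I
((1390 + 12998)*(-10774 - 382))/T(S(9, 10)) - 1*34535 = ((1390 + 12998)*(-10774 - 382))/(192 + 0) - 1*34535 = (14388*(-11156))/192 - 34535 = -160512528*1/192 - 34535 = -3344011/4 - 34535 = -3482151/4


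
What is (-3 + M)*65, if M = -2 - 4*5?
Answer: -1625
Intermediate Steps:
M = -22 (M = -2 - 20 = -22)
(-3 + M)*65 = (-3 - 22)*65 = -25*65 = -1625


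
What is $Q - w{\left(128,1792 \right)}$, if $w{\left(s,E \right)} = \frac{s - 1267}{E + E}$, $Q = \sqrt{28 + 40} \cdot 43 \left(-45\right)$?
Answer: $\frac{1139}{3584} - 3870 \sqrt{17} \approx -15956.0$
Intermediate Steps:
$Q = - 3870 \sqrt{17}$ ($Q = \sqrt{68} \cdot 43 \left(-45\right) = 2 \sqrt{17} \cdot 43 \left(-45\right) = 86 \sqrt{17} \left(-45\right) = - 3870 \sqrt{17} \approx -15956.0$)
$w{\left(s,E \right)} = \frac{-1267 + s}{2 E}$
$Q - w{\left(128,1792 \right)} = - 3870 \sqrt{17} - \frac{-1267 + 128}{2 \cdot 1792} = - 3870 \sqrt{17} - \frac{1}{2} \cdot \frac{1}{1792} \left(-1139\right) = - 3870 \sqrt{17} - - \frac{1139}{3584} = - 3870 \sqrt{17} + \frac{1139}{3584} = \frac{1139}{3584} - 3870 \sqrt{17}$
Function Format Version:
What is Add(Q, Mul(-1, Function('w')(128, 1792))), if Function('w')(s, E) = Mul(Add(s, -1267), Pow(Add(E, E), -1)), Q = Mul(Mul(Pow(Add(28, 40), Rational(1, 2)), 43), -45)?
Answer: Add(Rational(1139, 3584), Mul(-3870, Pow(17, Rational(1, 2)))) ≈ -15956.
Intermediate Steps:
Q = Mul(-3870, Pow(17, Rational(1, 2))) (Q = Mul(Mul(Pow(68, Rational(1, 2)), 43), -45) = Mul(Mul(Mul(2, Pow(17, Rational(1, 2))), 43), -45) = Mul(Mul(86, Pow(17, Rational(1, 2))), -45) = Mul(-3870, Pow(17, Rational(1, 2))) ≈ -15956.)
Function('w')(s, E) = Mul(Rational(1, 2), Pow(E, -1), Add(-1267, s)) (Function('w')(s, E) = Mul(Add(-1267, s), Pow(Mul(2, E), -1)) = Mul(Add(-1267, s), Mul(Rational(1, 2), Pow(E, -1))) = Mul(Rational(1, 2), Pow(E, -1), Add(-1267, s)))
Add(Q, Mul(-1, Function('w')(128, 1792))) = Add(Mul(-3870, Pow(17, Rational(1, 2))), Mul(-1, Mul(Rational(1, 2), Pow(1792, -1), Add(-1267, 128)))) = Add(Mul(-3870, Pow(17, Rational(1, 2))), Mul(-1, Mul(Rational(1, 2), Rational(1, 1792), -1139))) = Add(Mul(-3870, Pow(17, Rational(1, 2))), Mul(-1, Rational(-1139, 3584))) = Add(Mul(-3870, Pow(17, Rational(1, 2))), Rational(1139, 3584)) = Add(Rational(1139, 3584), Mul(-3870, Pow(17, Rational(1, 2))))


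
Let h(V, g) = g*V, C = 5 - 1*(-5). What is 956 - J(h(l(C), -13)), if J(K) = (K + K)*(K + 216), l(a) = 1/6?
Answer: 33887/18 ≈ 1882.6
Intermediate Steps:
C = 10 (C = 5 + 5 = 10)
l(a) = 1/6
h(V, g) = V*g
J(K) = 2*K*(216 + K) (J(K) = (2*K)*(216 + K) = 2*K*(216 + K))
956 - J(h(l(C), -13)) = 956 - 2*(1/6)*(-13)*(216 + (1/6)*(-13)) = 956 - 2*(-13)*(216 - 13/6)/6 = 956 - 2*(-13)*1283/(6*6) = 956 - 1*(-16679/18) = 956 + 16679/18 = 33887/18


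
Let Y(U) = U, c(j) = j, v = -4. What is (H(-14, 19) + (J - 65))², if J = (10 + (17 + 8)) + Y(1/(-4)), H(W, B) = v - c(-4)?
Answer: 14641/16 ≈ 915.06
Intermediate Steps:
H(W, B) = 0 (H(W, B) = -4 - 1*(-4) = -4 + 4 = 0)
J = 139/4 (J = (10 + (17 + 8)) + 1/(-4) = (10 + 25) - ¼ = 35 - ¼ = 139/4 ≈ 34.750)
(H(-14, 19) + (J - 65))² = (0 + (139/4 - 65))² = (0 - 121/4)² = (-121/4)² = 14641/16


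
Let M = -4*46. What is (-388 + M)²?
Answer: 327184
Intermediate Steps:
M = -184
(-388 + M)² = (-388 - 184)² = (-572)² = 327184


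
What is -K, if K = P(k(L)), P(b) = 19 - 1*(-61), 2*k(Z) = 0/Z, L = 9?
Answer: -80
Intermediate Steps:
k(Z) = 0 (k(Z) = (0/Z)/2 = (1/2)*0 = 0)
P(b) = 80 (P(b) = 19 + 61 = 80)
K = 80
-K = -1*80 = -80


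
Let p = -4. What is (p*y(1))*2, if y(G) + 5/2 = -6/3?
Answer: 36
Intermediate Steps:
y(G) = -9/2 (y(G) = -5/2 - 6/3 = -5/2 - 6*⅓ = -5/2 - 2 = -9/2)
(p*y(1))*2 = -4*(-9/2)*2 = 18*2 = 36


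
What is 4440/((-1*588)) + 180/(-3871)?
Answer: -29410/3871 ≈ -7.5975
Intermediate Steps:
4440/((-1*588)) + 180/(-3871) = 4440/(-588) + 180*(-1/3871) = 4440*(-1/588) - 180/3871 = -370/49 - 180/3871 = -29410/3871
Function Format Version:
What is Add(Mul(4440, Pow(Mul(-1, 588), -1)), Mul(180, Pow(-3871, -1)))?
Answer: Rational(-29410, 3871) ≈ -7.5975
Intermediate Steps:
Add(Mul(4440, Pow(Mul(-1, 588), -1)), Mul(180, Pow(-3871, -1))) = Add(Mul(4440, Pow(-588, -1)), Mul(180, Rational(-1, 3871))) = Add(Mul(4440, Rational(-1, 588)), Rational(-180, 3871)) = Add(Rational(-370, 49), Rational(-180, 3871)) = Rational(-29410, 3871)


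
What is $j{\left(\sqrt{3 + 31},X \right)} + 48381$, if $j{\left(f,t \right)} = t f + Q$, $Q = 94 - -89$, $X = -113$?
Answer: $48564 - 113 \sqrt{34} \approx 47905.0$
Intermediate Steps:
$Q = 183$ ($Q = 94 + 89 = 183$)
$j{\left(f,t \right)} = 183 + f t$ ($j{\left(f,t \right)} = t f + 183 = f t + 183 = 183 + f t$)
$j{\left(\sqrt{3 + 31},X \right)} + 48381 = \left(183 + \sqrt{3 + 31} \left(-113\right)\right) + 48381 = \left(183 + \sqrt{34} \left(-113\right)\right) + 48381 = \left(183 - 113 \sqrt{34}\right) + 48381 = 48564 - 113 \sqrt{34}$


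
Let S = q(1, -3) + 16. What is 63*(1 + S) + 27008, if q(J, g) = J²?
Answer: 28142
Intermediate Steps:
S = 17 (S = 1² + 16 = 1 + 16 = 17)
63*(1 + S) + 27008 = 63*(1 + 17) + 27008 = 63*18 + 27008 = 1134 + 27008 = 28142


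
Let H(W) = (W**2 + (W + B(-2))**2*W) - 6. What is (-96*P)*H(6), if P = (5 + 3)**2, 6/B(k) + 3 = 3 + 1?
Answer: -5492736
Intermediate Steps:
B(k) = 6 (B(k) = 6/(-3 + (3 + 1)) = 6/(-3 + 4) = 6/1 = 6*1 = 6)
P = 64 (P = 8**2 = 64)
H(W) = -6 + W**2 + W*(6 + W)**2 (H(W) = (W**2 + (W + 6)**2*W) - 6 = (W**2 + (6 + W)**2*W) - 6 = (W**2 + W*(6 + W)**2) - 6 = -6 + W**2 + W*(6 + W)**2)
(-96*P)*H(6) = (-96*64)*(-6 + 6**2 + 6*(6 + 6)**2) = -6144*(-6 + 36 + 6*12**2) = -6144*(-6 + 36 + 6*144) = -6144*(-6 + 36 + 864) = -6144*894 = -5492736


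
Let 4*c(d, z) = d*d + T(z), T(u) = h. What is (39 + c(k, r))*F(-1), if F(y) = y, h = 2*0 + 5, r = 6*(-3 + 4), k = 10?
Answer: -261/4 ≈ -65.250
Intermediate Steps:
r = 6 (r = 6*1 = 6)
h = 5 (h = 0 + 5 = 5)
T(u) = 5
c(d, z) = 5/4 + d²/4 (c(d, z) = (d*d + 5)/4 = (d² + 5)/4 = (5 + d²)/4 = 5/4 + d²/4)
(39 + c(k, r))*F(-1) = (39 + (5/4 + (¼)*10²))*(-1) = (39 + (5/4 + (¼)*100))*(-1) = (39 + (5/4 + 25))*(-1) = (39 + 105/4)*(-1) = (261/4)*(-1) = -261/4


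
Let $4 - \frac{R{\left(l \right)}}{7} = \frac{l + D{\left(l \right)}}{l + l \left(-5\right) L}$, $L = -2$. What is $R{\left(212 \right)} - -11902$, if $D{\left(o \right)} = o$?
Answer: $\frac{131216}{11} \approx 11929.0$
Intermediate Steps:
$R{\left(l \right)} = \frac{294}{11}$ ($R{\left(l \right)} = 28 - 7 \frac{l + l}{l + l \left(-5\right) \left(-2\right)} = 28 - 7 \frac{2 l}{l + - 5 l \left(-2\right)} = 28 - 7 \frac{2 l}{l + 10 l} = 28 - 7 \frac{2 l}{11 l} = 28 - 7 \cdot 2 l \frac{1}{11 l} = 28 - \frac{14}{11} = \frac{294}{11}$)
$R{\left(212 \right)} - -11902 = \frac{294}{11} - -11902 = \frac{294}{11} + 11902 = \frac{131216}{11}$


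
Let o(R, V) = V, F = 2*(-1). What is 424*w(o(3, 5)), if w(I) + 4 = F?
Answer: -2544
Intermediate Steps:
F = -2
w(I) = -6 (w(I) = -4 - 2 = -6)
424*w(o(3, 5)) = 424*(-6) = -2544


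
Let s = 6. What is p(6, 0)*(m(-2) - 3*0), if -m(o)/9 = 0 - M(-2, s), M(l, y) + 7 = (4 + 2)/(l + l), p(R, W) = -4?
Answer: 306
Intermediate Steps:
M(l, y) = -7 + 3/l (M(l, y) = -7 + (4 + 2)/(l + l) = -7 + 6/((2*l)) = -7 + 6*(1/(2*l)) = -7 + 3/l)
m(o) = -153/2 (m(o) = -9*(0 - (-7 + 3/(-2))) = -9*(0 - (-7 + 3*(-1/2))) = -9*(0 - (-7 - 3/2)) = -9*(0 - 1*(-17/2)) = -9*(0 + 17/2) = -9*17/2 = -153/2)
p(6, 0)*(m(-2) - 3*0) = -4*(-153/2 - 3*0) = -4*(-153/2 + 0) = -4*(-153/2) = 306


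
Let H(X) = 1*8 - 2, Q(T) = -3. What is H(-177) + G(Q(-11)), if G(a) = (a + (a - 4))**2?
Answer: 106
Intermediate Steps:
G(a) = (-4 + 2*a)**2 (G(a) = (a + (-4 + a))**2 = (-4 + 2*a)**2)
H(X) = 6 (H(X) = 8 - 2 = 6)
H(-177) + G(Q(-11)) = 6 + 4*(-2 - 3)**2 = 6 + 4*(-5)**2 = 6 + 4*25 = 6 + 100 = 106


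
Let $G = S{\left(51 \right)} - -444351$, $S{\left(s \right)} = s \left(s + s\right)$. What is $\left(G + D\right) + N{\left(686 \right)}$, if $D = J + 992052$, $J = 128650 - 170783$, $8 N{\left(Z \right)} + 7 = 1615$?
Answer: $1399673$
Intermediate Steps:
$N{\left(Z \right)} = 201$ ($N{\left(Z \right)} = - \frac{7}{8} + \frac{1}{8} \cdot 1615 = - \frac{7}{8} + \frac{1615}{8} = 201$)
$J = -42133$ ($J = 128650 - 170783 = -42133$)
$S{\left(s \right)} = 2 s^{2}$ ($S{\left(s \right)} = s 2 s = 2 s^{2}$)
$G = 449553$ ($G = 2 \cdot 51^{2} - -444351 = 2 \cdot 2601 + 444351 = 5202 + 444351 = 449553$)
$D = 949919$ ($D = -42133 + 992052 = 949919$)
$\left(G + D\right) + N{\left(686 \right)} = \left(449553 + 949919\right) + 201 = 1399472 + 201 = 1399673$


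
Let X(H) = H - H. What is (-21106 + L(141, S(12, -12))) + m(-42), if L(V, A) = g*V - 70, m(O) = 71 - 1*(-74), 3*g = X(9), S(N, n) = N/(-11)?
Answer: -21031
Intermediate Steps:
S(N, n) = -N/11 (S(N, n) = N*(-1/11) = -N/11)
X(H) = 0
g = 0 (g = (1/3)*0 = 0)
m(O) = 145 (m(O) = 71 + 74 = 145)
L(V, A) = -70 (L(V, A) = 0*V - 70 = 0 - 70 = -70)
(-21106 + L(141, S(12, -12))) + m(-42) = (-21106 - 70) + 145 = -21176 + 145 = -21031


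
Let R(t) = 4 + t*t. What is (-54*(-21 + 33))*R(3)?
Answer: -8424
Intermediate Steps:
R(t) = 4 + t²
(-54*(-21 + 33))*R(3) = (-54*(-21 + 33))*(4 + 3²) = (-54*12)*(4 + 9) = -648*13 = -8424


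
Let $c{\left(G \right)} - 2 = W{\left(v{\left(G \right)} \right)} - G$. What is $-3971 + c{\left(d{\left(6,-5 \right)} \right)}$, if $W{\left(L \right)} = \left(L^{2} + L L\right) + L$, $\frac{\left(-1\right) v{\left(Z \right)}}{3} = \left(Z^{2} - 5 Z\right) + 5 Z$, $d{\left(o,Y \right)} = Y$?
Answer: $7211$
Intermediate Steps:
$v{\left(Z \right)} = - 3 Z^{2}$ ($v{\left(Z \right)} = - 3 \left(\left(Z^{2} - 5 Z\right) + 5 Z\right) = - 3 Z^{2}$)
$W{\left(L \right)} = L + 2 L^{2}$ ($W{\left(L \right)} = \left(L^{2} + L^{2}\right) + L = 2 L^{2} + L = L + 2 L^{2}$)
$c{\left(G \right)} = 2 - G - 3 G^{2} \left(1 - 6 G^{2}\right)$ ($c{\left(G \right)} = 2 - \left(G - - 3 G^{2} \left(1 + 2 \left(- 3 G^{2}\right)\right)\right) = 2 - \left(G - - 3 G^{2} \left(1 - 6 G^{2}\right)\right) = 2 - \left(G + 3 G^{2} \left(1 - 6 G^{2}\right)\right) = 2 - G - 3 G^{2} \left(1 - 6 G^{2}\right)$)
$-3971 + c{\left(d{\left(6,-5 \right)} \right)} = -3971 + \left(2 - -5 - 3 \left(-5\right)^{2} + 18 \left(-5\right)^{4}\right) = -3971 + \left(2 + 5 - 75 + 18 \cdot 625\right) = -3971 + \left(2 + 5 - 75 + 11250\right) = -3971 + 11182 = 7211$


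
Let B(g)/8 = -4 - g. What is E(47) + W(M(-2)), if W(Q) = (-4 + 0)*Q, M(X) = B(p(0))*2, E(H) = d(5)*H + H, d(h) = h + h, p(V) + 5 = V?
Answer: 453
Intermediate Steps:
p(V) = -5 + V
d(h) = 2*h
B(g) = -32 - 8*g (B(g) = 8*(-4 - g) = -32 - 8*g)
E(H) = 11*H (E(H) = (2*5)*H + H = 10*H + H = 11*H)
M(X) = 16 (M(X) = (-32 - 8*(-5 + 0))*2 = (-32 - 8*(-5))*2 = (-32 + 40)*2 = 8*2 = 16)
W(Q) = -4*Q
E(47) + W(M(-2)) = 11*47 - 4*16 = 517 - 64 = 453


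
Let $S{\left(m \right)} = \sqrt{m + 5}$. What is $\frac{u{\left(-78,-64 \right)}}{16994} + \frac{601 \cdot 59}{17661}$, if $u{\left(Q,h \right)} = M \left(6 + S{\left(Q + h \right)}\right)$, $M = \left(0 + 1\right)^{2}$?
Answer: $\frac{10391314}{5174673} + \frac{i \sqrt{137}}{16994} \approx 2.0081 + 0.00068875 i$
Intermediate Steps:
$M = 1$ ($M = 1^{2} = 1$)
$S{\left(m \right)} = \sqrt{5 + m}$
$u{\left(Q,h \right)} = 6 + \sqrt{5 + Q + h}$ ($u{\left(Q,h \right)} = 1 \left(6 + \sqrt{5 + \left(Q + h\right)}\right) = 1 \left(6 + \sqrt{5 + Q + h}\right) = 6 + \sqrt{5 + Q + h}$)
$\frac{u{\left(-78,-64 \right)}}{16994} + \frac{601 \cdot 59}{17661} = \frac{6 + \sqrt{5 - 78 - 64}}{16994} + \frac{601 \cdot 59}{17661} = \left(6 + \sqrt{-137}\right) \frac{1}{16994} + 35459 \cdot \frac{1}{17661} = \left(6 + i \sqrt{137}\right) \frac{1}{16994} + \frac{35459}{17661} = \left(\frac{3}{8497} + \frac{i \sqrt{137}}{16994}\right) + \frac{35459}{17661} = \frac{10391314}{5174673} + \frac{i \sqrt{137}}{16994}$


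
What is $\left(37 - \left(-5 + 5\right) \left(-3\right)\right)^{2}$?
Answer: $1369$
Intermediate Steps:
$\left(37 - \left(-5 + 5\right) \left(-3\right)\right)^{2} = \left(37 - 0 \left(-3\right)\right)^{2} = \left(37 - 0\right)^{2} = \left(37 + 0\right)^{2} = 37^{2} = 1369$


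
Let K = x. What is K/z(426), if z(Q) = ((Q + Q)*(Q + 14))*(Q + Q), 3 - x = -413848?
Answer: 413851/319397760 ≈ 0.0012957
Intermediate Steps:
x = 413851 (x = 3 - 1*(-413848) = 3 + 413848 = 413851)
K = 413851
z(Q) = 4*Q²*(14 + Q) (z(Q) = ((2*Q)*(14 + Q))*(2*Q) = (2*Q*(14 + Q))*(2*Q) = 4*Q²*(14 + Q))
K/z(426) = 413851/((4*426²*(14 + 426))) = 413851/((4*181476*440)) = 413851/319397760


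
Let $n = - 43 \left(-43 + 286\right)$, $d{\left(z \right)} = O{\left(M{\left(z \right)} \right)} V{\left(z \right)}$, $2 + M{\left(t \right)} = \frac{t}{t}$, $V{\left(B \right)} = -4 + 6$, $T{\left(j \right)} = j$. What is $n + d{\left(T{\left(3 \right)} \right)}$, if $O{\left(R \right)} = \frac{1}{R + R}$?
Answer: $-10450$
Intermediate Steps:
$V{\left(B \right)} = 2$
$M{\left(t \right)} = -1$ ($M{\left(t \right)} = -2 + \frac{t}{t} = -2 + 1 = -1$)
$O{\left(R \right)} = \frac{1}{2 R}$
$d{\left(z \right)} = -1$ ($d{\left(z \right)} = \frac{1}{2 \left(-1\right)} 2 = \frac{1}{2} \left(-1\right) 2 = \left(- \frac{1}{2}\right) 2 = -1$)
$n = -10449$ ($n = \left(-43\right) 243 = -10449$)
$n + d{\left(T{\left(3 \right)} \right)} = -10449 - 1 = -10450$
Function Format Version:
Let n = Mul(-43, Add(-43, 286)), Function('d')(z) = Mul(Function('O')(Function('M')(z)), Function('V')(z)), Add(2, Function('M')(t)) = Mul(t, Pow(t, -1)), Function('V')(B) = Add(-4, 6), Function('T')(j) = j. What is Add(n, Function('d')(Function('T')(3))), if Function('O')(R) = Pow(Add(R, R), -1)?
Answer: -10450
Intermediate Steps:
Function('V')(B) = 2
Function('M')(t) = -1 (Function('M')(t) = Add(-2, Mul(t, Pow(t, -1))) = Add(-2, 1) = -1)
Function('O')(R) = Mul(Rational(1, 2), Pow(R, -1)) (Function('O')(R) = Pow(Mul(2, R), -1) = Mul(Rational(1, 2), Pow(R, -1)))
Function('d')(z) = -1 (Function('d')(z) = Mul(Mul(Rational(1, 2), Pow(-1, -1)), 2) = Mul(Mul(Rational(1, 2), -1), 2) = Mul(Rational(-1, 2), 2) = -1)
n = -10449 (n = Mul(-43, 243) = -10449)
Add(n, Function('d')(Function('T')(3))) = Add(-10449, -1) = -10450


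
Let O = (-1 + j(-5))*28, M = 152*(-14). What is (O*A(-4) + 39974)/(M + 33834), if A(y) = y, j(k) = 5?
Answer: 19763/15853 ≈ 1.2466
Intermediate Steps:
M = -2128
O = 112 (O = (-1 + 5)*28 = 4*28 = 112)
(O*A(-4) + 39974)/(M + 33834) = (112*(-4) + 39974)/(-2128 + 33834) = (-448 + 39974)/31706 = 39526*(1/31706) = 19763/15853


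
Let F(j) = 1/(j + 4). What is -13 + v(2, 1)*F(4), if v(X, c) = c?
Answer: -103/8 ≈ -12.875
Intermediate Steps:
F(j) = 1/(4 + j)
-13 + v(2, 1)*F(4) = -13 + 1/(4 + 4) = -13 + 1/8 = -13 + 1*(⅛) = -13 + ⅛ = -103/8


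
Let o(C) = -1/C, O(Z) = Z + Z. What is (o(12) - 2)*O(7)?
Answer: -175/6 ≈ -29.167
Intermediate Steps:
O(Z) = 2*Z
(o(12) - 2)*O(7) = (-1/12 - 2)*(2*7) = (-1*1/12 - 2)*14 = (-1/12 - 2)*14 = -25/12*14 = -175/6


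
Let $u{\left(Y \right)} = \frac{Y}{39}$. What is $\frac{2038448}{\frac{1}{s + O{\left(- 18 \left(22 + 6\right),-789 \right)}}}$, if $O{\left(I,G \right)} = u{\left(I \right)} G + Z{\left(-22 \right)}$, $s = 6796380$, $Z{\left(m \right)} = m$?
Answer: $\frac{180372491200288}{13} \approx 1.3875 \cdot 10^{13}$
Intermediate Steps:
$u{\left(Y \right)} = \frac{Y}{39}$ ($u{\left(Y \right)} = Y \frac{1}{39} = \frac{Y}{39}$)
$O{\left(I,G \right)} = -22 + \frac{G I}{39}$ ($O{\left(I,G \right)} = \frac{I}{39} G - 22 = \frac{G I}{39} - 22 = -22 + \frac{G I}{39}$)
$\frac{2038448}{\frac{1}{s + O{\left(- 18 \left(22 + 6\right),-789 \right)}}} = \frac{2038448}{\frac{1}{6796380 - \left(22 + \frac{263 \left(- 18 \left(22 + 6\right)\right)}{13}\right)}} = \frac{2038448}{\frac{1}{6796380 - \left(22 + \frac{263 \left(\left(-18\right) 28\right)}{13}\right)}} = \frac{2038448}{\frac{1}{6796380 - \left(22 + \frac{263}{13} \left(-504\right)\right)}} = \frac{2038448}{\frac{1}{6796380 + \left(-22 + \frac{132552}{13}\right)}} = \frac{2038448}{\frac{1}{6796380 + \frac{132266}{13}}} = \frac{2038448}{\frac{1}{\frac{88485206}{13}}} = \frac{2038448}{\frac{13}{88485206}} = 2038448 \cdot \frac{88485206}{13} = \frac{180372491200288}{13}$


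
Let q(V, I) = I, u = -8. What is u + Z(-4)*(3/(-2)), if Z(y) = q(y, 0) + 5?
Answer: -31/2 ≈ -15.500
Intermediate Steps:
Z(y) = 5 (Z(y) = 0 + 5 = 5)
u + Z(-4)*(3/(-2)) = -8 + 5*(3/(-2)) = -8 + 5*(3*(-1/2)) = -8 + 5*(-3/2) = -8 - 15/2 = -31/2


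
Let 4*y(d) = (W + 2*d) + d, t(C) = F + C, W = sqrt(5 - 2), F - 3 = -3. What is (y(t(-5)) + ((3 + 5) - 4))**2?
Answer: 1/4 + sqrt(3)/8 ≈ 0.46651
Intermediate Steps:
F = 0 (F = 3 - 3 = 0)
W = sqrt(3) ≈ 1.7320
t(C) = C (t(C) = 0 + C = C)
y(d) = sqrt(3)/4 + 3*d/4 (y(d) = ((sqrt(3) + 2*d) + d)/4 = (sqrt(3) + 3*d)/4 = sqrt(3)/4 + 3*d/4)
(y(t(-5)) + ((3 + 5) - 4))**2 = ((sqrt(3)/4 + (3/4)*(-5)) + ((3 + 5) - 4))**2 = ((sqrt(3)/4 - 15/4) + (8 - 4))**2 = ((-15/4 + sqrt(3)/4) + 4)**2 = (1/4 + sqrt(3)/4)**2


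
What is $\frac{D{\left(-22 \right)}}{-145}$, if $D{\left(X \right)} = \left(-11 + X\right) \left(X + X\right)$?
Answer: $- \frac{1452}{145} \approx -10.014$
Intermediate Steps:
$D{\left(X \right)} = 2 X \left(-11 + X\right)$ ($D{\left(X \right)} = \left(-11 + X\right) 2 X = 2 X \left(-11 + X\right)$)
$\frac{D{\left(-22 \right)}}{-145} = \frac{2 \left(-22\right) \left(-11 - 22\right)}{-145} = 2 \left(-22\right) \left(-33\right) \left(- \frac{1}{145}\right) = 1452 \left(- \frac{1}{145}\right) = - \frac{1452}{145}$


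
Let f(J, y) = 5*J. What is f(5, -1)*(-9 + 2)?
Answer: -175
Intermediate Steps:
f(5, -1)*(-9 + 2) = (5*5)*(-9 + 2) = 25*(-7) = -175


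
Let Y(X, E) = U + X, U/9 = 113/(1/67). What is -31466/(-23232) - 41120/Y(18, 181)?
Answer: 198221387/263903904 ≈ 0.75111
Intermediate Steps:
U = 68139 (U = 9*(113/(1/67)) = 9*(113*67) = 9*7571 = 68139)
Y(X, E) = 68139 + X
-31466/(-23232) - 41120/Y(18, 181) = -31466/(-23232) - 41120/(68139 + 18) = -31466*(-1/23232) - 41120/68157 = 15733/11616 - 41120*1/68157 = 15733/11616 - 41120/68157 = 198221387/263903904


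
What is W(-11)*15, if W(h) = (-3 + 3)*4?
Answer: 0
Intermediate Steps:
W(h) = 0 (W(h) = 0*4 = 0)
W(-11)*15 = 0*15 = 0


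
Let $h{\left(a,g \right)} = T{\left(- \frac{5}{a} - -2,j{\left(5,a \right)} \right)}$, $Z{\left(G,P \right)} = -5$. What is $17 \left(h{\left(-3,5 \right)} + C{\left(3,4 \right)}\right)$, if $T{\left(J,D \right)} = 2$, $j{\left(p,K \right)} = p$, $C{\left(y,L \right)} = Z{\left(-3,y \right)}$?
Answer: $-51$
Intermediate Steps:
$C{\left(y,L \right)} = -5$
$h{\left(a,g \right)} = 2$
$17 \left(h{\left(-3,5 \right)} + C{\left(3,4 \right)}\right) = 17 \left(2 - 5\right) = 17 \left(-3\right) = -51$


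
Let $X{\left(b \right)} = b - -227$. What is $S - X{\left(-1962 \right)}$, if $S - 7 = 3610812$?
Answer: $3612554$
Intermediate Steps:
$S = 3610819$ ($S = 7 + 3610812 = 3610819$)
$X{\left(b \right)} = 227 + b$ ($X{\left(b \right)} = b + 227 = 227 + b$)
$S - X{\left(-1962 \right)} = 3610819 - \left(227 - 1962\right) = 3610819 - -1735 = 3610819 + 1735 = 3612554$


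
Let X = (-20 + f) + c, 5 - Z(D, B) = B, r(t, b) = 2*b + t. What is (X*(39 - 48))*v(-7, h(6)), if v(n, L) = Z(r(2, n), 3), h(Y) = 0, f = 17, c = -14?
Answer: 306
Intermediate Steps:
r(t, b) = t + 2*b
Z(D, B) = 5 - B
v(n, L) = 2 (v(n, L) = 5 - 1*3 = 5 - 3 = 2)
X = -17 (X = (-20 + 17) - 14 = -3 - 14 = -17)
(X*(39 - 48))*v(-7, h(6)) = -17*(39 - 48)*2 = -17*(-9)*2 = 153*2 = 306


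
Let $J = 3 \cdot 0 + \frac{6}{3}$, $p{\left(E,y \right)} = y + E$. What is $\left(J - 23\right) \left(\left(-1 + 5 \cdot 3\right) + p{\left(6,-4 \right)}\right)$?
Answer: $-336$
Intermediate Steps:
$p{\left(E,y \right)} = E + y$
$J = 2$ ($J = 0 + 6 \cdot \frac{1}{3} = 0 + 2 = 2$)
$\left(J - 23\right) \left(\left(-1 + 5 \cdot 3\right) + p{\left(6,-4 \right)}\right) = \left(2 - 23\right) \left(\left(-1 + 5 \cdot 3\right) + \left(6 - 4\right)\right) = - 21 \left(\left(-1 + 15\right) + 2\right) = - 21 \left(14 + 2\right) = \left(-21\right) 16 = -336$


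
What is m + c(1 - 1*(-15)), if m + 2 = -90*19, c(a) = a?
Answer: -1696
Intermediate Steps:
m = -1712 (m = -2 - 90*19 = -2 - 1710 = -1712)
m + c(1 - 1*(-15)) = -1712 + (1 - 1*(-15)) = -1712 + (1 + 15) = -1712 + 16 = -1696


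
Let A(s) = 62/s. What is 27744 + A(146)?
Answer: 2025343/73 ≈ 27744.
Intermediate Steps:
27744 + A(146) = 27744 + 62/146 = 27744 + 62*(1/146) = 27744 + 31/73 = 2025343/73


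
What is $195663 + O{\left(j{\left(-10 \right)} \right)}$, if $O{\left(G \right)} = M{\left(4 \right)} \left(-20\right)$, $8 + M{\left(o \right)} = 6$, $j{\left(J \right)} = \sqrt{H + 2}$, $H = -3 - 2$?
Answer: $195703$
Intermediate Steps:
$H = -5$
$j{\left(J \right)} = i \sqrt{3}$ ($j{\left(J \right)} = \sqrt{-5 + 2} = \sqrt{-3} = i \sqrt{3}$)
$M{\left(o \right)} = -2$ ($M{\left(o \right)} = -8 + 6 = -2$)
$O{\left(G \right)} = 40$ ($O{\left(G \right)} = \left(-2\right) \left(-20\right) = 40$)
$195663 + O{\left(j{\left(-10 \right)} \right)} = 195663 + 40 = 195703$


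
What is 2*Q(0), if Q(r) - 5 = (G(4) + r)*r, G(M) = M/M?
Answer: 10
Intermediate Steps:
G(M) = 1
Q(r) = 5 + r*(1 + r) (Q(r) = 5 + (1 + r)*r = 5 + r*(1 + r))
2*Q(0) = 2*(5 + 0 + 0²) = 2*(5 + 0 + 0) = 2*5 = 10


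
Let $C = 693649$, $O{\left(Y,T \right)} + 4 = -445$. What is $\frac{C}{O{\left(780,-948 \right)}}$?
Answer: $- \frac{693649}{449} \approx -1544.9$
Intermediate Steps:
$O{\left(Y,T \right)} = -449$ ($O{\left(Y,T \right)} = -4 - 445 = -449$)
$\frac{C}{O{\left(780,-948 \right)}} = \frac{693649}{-449} = 693649 \left(- \frac{1}{449}\right) = - \frac{693649}{449}$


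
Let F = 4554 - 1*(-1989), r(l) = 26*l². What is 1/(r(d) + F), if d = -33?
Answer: 1/34857 ≈ 2.8689e-5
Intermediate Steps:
F = 6543 (F = 4554 + 1989 = 6543)
1/(r(d) + F) = 1/(26*(-33)² + 6543) = 1/(26*1089 + 6543) = 1/(28314 + 6543) = 1/34857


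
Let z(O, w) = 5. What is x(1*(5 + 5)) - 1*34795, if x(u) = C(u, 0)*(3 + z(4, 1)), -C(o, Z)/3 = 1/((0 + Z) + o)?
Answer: -173987/5 ≈ -34797.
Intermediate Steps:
C(o, Z) = -3/(Z + o) (C(o, Z) = -3/((0 + Z) + o) = -3/(Z + o))
x(u) = -24/u (x(u) = (-3/(0 + u))*(3 + 5) = -3/u*8 = -24/u)
x(1*(5 + 5)) - 1*34795 = -24/(5 + 5) - 1*34795 = -24/(1*10) - 34795 = -24/10 - 34795 = -24*1/10 - 34795 = -12/5 - 34795 = -173987/5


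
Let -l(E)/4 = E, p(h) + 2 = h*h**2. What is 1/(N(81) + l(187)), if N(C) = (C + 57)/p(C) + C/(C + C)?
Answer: -1062878/794501029 ≈ -0.0013378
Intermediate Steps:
p(h) = -2 + h**3 (p(h) = -2 + h*h**2 = -2 + h**3)
l(E) = -4*E
N(C) = 1/2 + (57 + C)/(-2 + C**3) (N(C) = (C + 57)/(-2 + C**3) + C/(C + C) = (57 + C)/(-2 + C**3) + C/((2*C)) = (57 + C)/(-2 + C**3) + C*(1/(2*C)) = (57 + C)/(-2 + C**3) + 1/2 = 1/2 + (57 + C)/(-2 + C**3))
1/(N(81) + l(187)) = 1/((56 + 81 + (1/2)*81**3)/(-2 + 81**3) - 4*187) = 1/((56 + 81 + (1/2)*531441)/(-2 + 531441) - 748) = 1/((56 + 81 + 531441/2)/531439 - 748) = 1/((1/531439)*(531715/2) - 748) = 1/(531715/1062878 - 748) = 1/(-794501029/1062878) = -1062878/794501029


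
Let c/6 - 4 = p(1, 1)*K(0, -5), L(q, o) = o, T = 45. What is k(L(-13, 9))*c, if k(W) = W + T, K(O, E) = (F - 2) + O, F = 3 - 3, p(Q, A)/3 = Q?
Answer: -648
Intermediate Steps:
p(Q, A) = 3*Q
F = 0
K(O, E) = -2 + O (K(O, E) = (0 - 2) + O = -2 + O)
k(W) = 45 + W (k(W) = W + 45 = 45 + W)
c = -12 (c = 24 + 6*((3*1)*(-2 + 0)) = 24 + 6*(3*(-2)) = 24 + 6*(-6) = 24 - 36 = -12)
k(L(-13, 9))*c = (45 + 9)*(-12) = 54*(-12) = -648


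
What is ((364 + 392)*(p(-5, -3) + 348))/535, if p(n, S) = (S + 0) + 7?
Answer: 266112/535 ≈ 497.41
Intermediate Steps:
p(n, S) = 7 + S (p(n, S) = S + 7 = 7 + S)
((364 + 392)*(p(-5, -3) + 348))/535 = ((364 + 392)*((7 - 3) + 348))/535 = (756*(4 + 348))*(1/535) = (756*352)*(1/535) = 266112*(1/535) = 266112/535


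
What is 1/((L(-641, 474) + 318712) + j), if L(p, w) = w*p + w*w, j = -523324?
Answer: -1/283770 ≈ -3.5240e-6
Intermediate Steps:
L(p, w) = w² + p*w (L(p, w) = p*w + w² = w² + p*w)
1/((L(-641, 474) + 318712) + j) = 1/((474*(-641 + 474) + 318712) - 523324) = 1/((474*(-167) + 318712) - 523324) = 1/((-79158 + 318712) - 523324) = 1/(239554 - 523324) = 1/(-283770) = -1/283770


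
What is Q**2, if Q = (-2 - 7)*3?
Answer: 729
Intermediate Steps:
Q = -27 (Q = -9*3 = -27)
Q**2 = (-27)**2 = 729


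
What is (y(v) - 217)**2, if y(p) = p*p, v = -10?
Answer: 13689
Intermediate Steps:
y(p) = p**2
(y(v) - 217)**2 = ((-10)**2 - 217)**2 = (100 - 217)**2 = (-117)**2 = 13689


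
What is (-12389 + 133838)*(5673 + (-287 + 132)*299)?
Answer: -4939573728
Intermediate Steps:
(-12389 + 133838)*(5673 + (-287 + 132)*299) = 121449*(5673 - 155*299) = 121449*(5673 - 46345) = 121449*(-40672) = -4939573728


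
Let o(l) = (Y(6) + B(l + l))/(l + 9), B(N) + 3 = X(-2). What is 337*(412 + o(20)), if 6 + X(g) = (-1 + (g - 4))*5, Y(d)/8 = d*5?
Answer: 4092528/29 ≈ 1.4112e+5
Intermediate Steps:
Y(d) = 40*d (Y(d) = 8*(d*5) = 8*(5*d) = 40*d)
X(g) = -31 + 5*g (X(g) = -6 + (-1 + (g - 4))*5 = -6 + (-1 + (-4 + g))*5 = -6 + (-5 + g)*5 = -6 + (-25 + 5*g) = -31 + 5*g)
B(N) = -44 (B(N) = -3 + (-31 + 5*(-2)) = -3 + (-31 - 10) = -3 - 41 = -44)
o(l) = 196/(9 + l) (o(l) = (40*6 - 44)/(l + 9) = (240 - 44)/(9 + l) = 196/(9 + l))
337*(412 + o(20)) = 337*(412 + 196/(9 + 20)) = 337*(412 + 196/29) = 337*(12144/29) = 4092528/29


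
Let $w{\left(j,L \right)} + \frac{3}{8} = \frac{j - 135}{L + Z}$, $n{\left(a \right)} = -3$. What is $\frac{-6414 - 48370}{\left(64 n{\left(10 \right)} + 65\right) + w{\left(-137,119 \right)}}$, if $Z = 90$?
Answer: $\frac{91598848}{215147} \approx 425.75$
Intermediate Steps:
$w{\left(j,L \right)} = - \frac{3}{8} + \frac{-135 + j}{90 + L}$ ($w{\left(j,L \right)} = - \frac{3}{8} + \frac{j - 135}{L + 90} = - \frac{3}{8} + \frac{-135 + j}{90 + L}$)
$\frac{-6414 - 48370}{\left(64 n{\left(10 \right)} + 65\right) + w{\left(-137,119 \right)}} = \frac{-6414 - 48370}{\left(64 \left(-3\right) + 65\right) + \frac{-1350 - 357 + 8 \left(-137\right)}{8 \left(90 + 119\right)}} = - \frac{54784}{\left(-192 + 65\right) + \frac{-1350 - 357 - 1096}{8 \cdot 209}} = - \frac{54784}{-127 + \frac{1}{8} \cdot \frac{1}{209} \left(-2803\right)} = - \frac{54784}{-127 - \frac{2803}{1672}} = - \frac{54784}{- \frac{215147}{1672}} = \left(-54784\right) \left(- \frac{1672}{215147}\right) = \frac{91598848}{215147}$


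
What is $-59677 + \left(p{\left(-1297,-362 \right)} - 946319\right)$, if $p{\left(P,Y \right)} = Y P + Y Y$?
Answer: $-405438$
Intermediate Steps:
$p{\left(P,Y \right)} = Y^{2} + P Y$ ($p{\left(P,Y \right)} = P Y + Y^{2} = Y^{2} + P Y$)
$-59677 + \left(p{\left(-1297,-362 \right)} - 946319\right) = -59677 - \left(946319 + 362 \left(-1297 - 362\right)\right) = -59677 - 345761 = -405438$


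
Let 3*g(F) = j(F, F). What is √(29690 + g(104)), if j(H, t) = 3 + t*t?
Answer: √299667/3 ≈ 182.47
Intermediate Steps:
j(H, t) = 3 + t²
g(F) = 1 + F²/3 (g(F) = (3 + F²)/3 = 1 + F²/3)
√(29690 + g(104)) = √(29690 + (1 + (⅓)*104²)) = √(29690 + (1 + (⅓)*10816)) = √(29690 + (1 + 10816/3)) = √(29690 + 10819/3) = √(99889/3) = √299667/3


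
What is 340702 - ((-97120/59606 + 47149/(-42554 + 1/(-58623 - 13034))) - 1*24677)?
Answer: 33205179375533986242/90878048850137 ≈ 3.6538e+5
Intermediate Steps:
340702 - ((-97120/59606 + 47149/(-42554 + 1/(-58623 - 13034))) - 1*24677) = 340702 - ((-97120*1/59606 + 47149/(-42554 + 1/(-71657))) - 24677) = 340702 - ((-48560/29803 + 47149/(-42554 - 1/71657)) - 24677) = 340702 - ((-48560/29803 + 47149/(-3049291979/71657)) - 24677) = 340702 - ((-48560/29803 + 47149*(-71657/3049291979)) - 24677) = 340702 - ((-48560/29803 - 3378555893/3049291979) - 24677) = 340702 - (-248764719779319/90878048850137 - 24677) = 340702 - 1*(-2242846376194610068/90878048850137) = 340702 + 2242846376194610068/90878048850137 = 33205179375533986242/90878048850137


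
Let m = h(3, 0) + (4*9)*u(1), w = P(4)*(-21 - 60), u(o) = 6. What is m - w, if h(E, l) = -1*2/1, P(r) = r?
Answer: 538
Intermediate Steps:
h(E, l) = -2 (h(E, l) = -2*1 = -2)
w = -324 (w = 4*(-21 - 60) = 4*(-81) = -324)
m = 214 (m = -2 + (4*9)*6 = -2 + 36*6 = -2 + 216 = 214)
m - w = 214 - 1*(-324) = 214 + 324 = 538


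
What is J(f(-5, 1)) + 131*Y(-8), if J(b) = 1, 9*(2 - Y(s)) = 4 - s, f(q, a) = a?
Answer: 265/3 ≈ 88.333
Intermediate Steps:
Y(s) = 14/9 + s/9 (Y(s) = 2 - (4 - s)/9 = 2 + (-4/9 + s/9) = 14/9 + s/9)
J(f(-5, 1)) + 131*Y(-8) = 1 + 131*(14/9 + (1/9)*(-8)) = 1 + 131*(14/9 - 8/9) = 1 + 131*(2/3) = 1 + 262/3 = 265/3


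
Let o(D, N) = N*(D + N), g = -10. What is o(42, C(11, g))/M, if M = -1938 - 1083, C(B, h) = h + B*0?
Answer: 320/3021 ≈ 0.10593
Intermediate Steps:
C(B, h) = h (C(B, h) = h + 0 = h)
M = -3021
o(42, C(11, g))/M = -10*(42 - 10)/(-3021) = -10*32*(-1/3021) = -320*(-1/3021) = 320/3021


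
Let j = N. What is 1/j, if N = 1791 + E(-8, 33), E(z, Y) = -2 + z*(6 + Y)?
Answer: 1/1477 ≈ 0.00067705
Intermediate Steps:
N = 1477 (N = 1791 + (-2 + 6*(-8) + 33*(-8)) = 1791 + (-2 - 48 - 264) = 1791 - 314 = 1477)
j = 1477
1/j = 1/1477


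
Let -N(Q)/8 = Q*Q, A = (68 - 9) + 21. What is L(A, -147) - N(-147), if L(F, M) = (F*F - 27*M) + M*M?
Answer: 204850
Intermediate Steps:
A = 80 (A = 59 + 21 = 80)
N(Q) = -8*Q**2 (N(Q) = -8*Q*Q = -8*Q**2)
L(F, M) = F**2 + M**2 - 27*M (L(F, M) = (F**2 - 27*M) + M**2 = F**2 + M**2 - 27*M)
L(A, -147) - N(-147) = (80**2 + (-147)**2 - 27*(-147)) - (-8)*(-147)**2 = (6400 + 21609 + 3969) - (-8)*21609 = 31978 - 1*(-172872) = 31978 + 172872 = 204850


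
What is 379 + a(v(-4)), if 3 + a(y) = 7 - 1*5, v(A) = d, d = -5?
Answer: 378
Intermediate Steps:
v(A) = -5
a(y) = -1 (a(y) = -3 + (7 - 1*5) = -3 + (7 - 5) = -3 + 2 = -1)
379 + a(v(-4)) = 379 - 1 = 378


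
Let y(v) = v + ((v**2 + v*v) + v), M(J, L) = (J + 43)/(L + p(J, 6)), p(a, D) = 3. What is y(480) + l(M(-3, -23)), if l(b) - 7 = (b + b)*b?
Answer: 461775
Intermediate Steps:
M(J, L) = (43 + J)/(3 + L) (M(J, L) = (J + 43)/(L + 3) = (43 + J)/(3 + L))
y(v) = 2*v + 2*v**2 (y(v) = v + ((v**2 + v**2) + v) = v + (2*v**2 + v) = v + (v + 2*v**2) = 2*v + 2*v**2)
l(b) = 7 + 2*b**2 (l(b) = 7 + (b + b)*b = 7 + (2*b)*b = 7 + 2*b**2)
y(480) + l(M(-3, -23)) = 2*480*(1 + 480) + (7 + 2*((43 - 3)/(3 - 23))**2) = 2*480*481 + (7 + 2*(40/(-20))**2) = 461760 + (7 + 2*(-1/20*40)**2) = 461760 + (7 + 2*(-2)**2) = 461760 + (7 + 2*4) = 461760 + (7 + 8) = 461760 + 15 = 461775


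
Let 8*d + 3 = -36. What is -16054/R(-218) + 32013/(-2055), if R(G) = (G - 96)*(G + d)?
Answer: -3031131661/191752735 ≈ -15.807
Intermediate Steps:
d = -39/8 (d = -3/8 + (1/8)*(-36) = -3/8 - 9/2 = -39/8 ≈ -4.8750)
R(G) = (-96 + G)*(-39/8 + G) (R(G) = (G - 96)*(G - 39/8) = (-96 + G)*(-39/8 + G))
-16054/R(-218) + 32013/(-2055) = -16054/(468 + (-218)**2 - 807/8*(-218)) + 32013/(-2055) = -16054/(468 + 47524 + 87963/4) + 32013*(-1/2055) = -16054/279931/4 - 10671/685 = -16054*4/279931 - 10671/685 = -64216/279931 - 10671/685 = -3031131661/191752735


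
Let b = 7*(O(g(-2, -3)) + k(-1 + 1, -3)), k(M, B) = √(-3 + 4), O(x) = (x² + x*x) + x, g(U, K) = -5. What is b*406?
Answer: 130732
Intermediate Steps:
O(x) = x + 2*x² (O(x) = (x² + x²) + x = 2*x² + x = x + 2*x²)
k(M, B) = 1 (k(M, B) = √1 = 1)
b = 322 (b = 7*(-5*(1 + 2*(-5)) + 1) = 7*(-5*(1 - 10) + 1) = 7*(-5*(-9) + 1) = 7*(45 + 1) = 7*46 = 322)
b*406 = 322*406 = 130732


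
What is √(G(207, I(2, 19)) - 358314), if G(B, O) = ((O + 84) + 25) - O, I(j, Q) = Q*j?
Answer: I*√358205 ≈ 598.5*I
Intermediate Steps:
G(B, O) = 109 (G(B, O) = ((84 + O) + 25) - O = (109 + O) - O = 109)
√(G(207, I(2, 19)) - 358314) = √(109 - 358314) = √(-358205) = I*√358205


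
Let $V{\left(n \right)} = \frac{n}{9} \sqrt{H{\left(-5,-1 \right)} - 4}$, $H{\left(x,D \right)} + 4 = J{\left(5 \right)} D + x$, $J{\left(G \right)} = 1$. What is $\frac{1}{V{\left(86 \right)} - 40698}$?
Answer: $- \frac{235467}{9583043362} - \frac{387 i \sqrt{14}}{67081303534} \approx -2.4571 \cdot 10^{-5} - 2.1586 \cdot 10^{-8} i$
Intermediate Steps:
$H{\left(x,D \right)} = -4 + D + x$ ($H{\left(x,D \right)} = -4 + \left(1 D + x\right) = -4 + \left(D + x\right) = -4 + D + x$)
$V{\left(n \right)} = \frac{i n \sqrt{14}}{9}$ ($V{\left(n \right)} = \frac{n}{9} \sqrt{\left(-4 - 1 - 5\right) - 4} = n \frac{1}{9} \sqrt{-10 - 4} = \frac{n}{9} \sqrt{-14} = \frac{n}{9} i \sqrt{14} = \frac{i n \sqrt{14}}{9}$)
$\frac{1}{V{\left(86 \right)} - 40698} = \frac{1}{\frac{1}{9} i 86 \sqrt{14} - 40698} = \frac{1}{\frac{86 i \sqrt{14}}{9} - 40698} = \frac{1}{-40698 + \frac{86 i \sqrt{14}}{9}}$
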